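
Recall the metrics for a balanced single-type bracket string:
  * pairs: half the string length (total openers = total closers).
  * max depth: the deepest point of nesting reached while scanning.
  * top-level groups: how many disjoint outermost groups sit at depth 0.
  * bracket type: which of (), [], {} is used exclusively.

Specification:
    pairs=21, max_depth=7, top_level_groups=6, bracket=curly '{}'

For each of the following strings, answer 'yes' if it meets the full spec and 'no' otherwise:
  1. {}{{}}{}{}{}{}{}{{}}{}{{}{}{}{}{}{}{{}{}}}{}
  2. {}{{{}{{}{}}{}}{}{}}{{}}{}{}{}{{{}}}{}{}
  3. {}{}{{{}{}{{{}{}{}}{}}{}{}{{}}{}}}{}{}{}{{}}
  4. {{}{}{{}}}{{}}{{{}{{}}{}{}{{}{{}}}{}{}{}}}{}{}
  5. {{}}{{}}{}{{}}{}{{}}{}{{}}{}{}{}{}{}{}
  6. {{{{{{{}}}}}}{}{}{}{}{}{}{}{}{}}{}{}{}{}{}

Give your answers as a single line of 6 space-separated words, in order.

Answer: no no no no no yes

Derivation:
String 1 '{}{{}}{}{}{}{}{}{{}}{}{{}{}{}{}{}{}{{}{}}}{}': depth seq [1 0 1 2 1 0 1 0 1 0 1 0 1 0 1 0 1 2 1 0 1 0 1 2 1 2 1 2 1 2 1 2 1 2 1 2 3 2 3 2 1 0 1 0]
  -> pairs=22 depth=3 groups=11 -> no
String 2 '{}{{{}{{}{}}{}}{}{}}{{}}{}{}{}{{{}}}{}{}': depth seq [1 0 1 2 3 2 3 4 3 4 3 2 3 2 1 2 1 2 1 0 1 2 1 0 1 0 1 0 1 0 1 2 3 2 1 0 1 0 1 0]
  -> pairs=20 depth=4 groups=9 -> no
String 3 '{}{}{{{}{}{{{}{}{}}{}}{}{}{{}}{}}}{}{}{}{{}}': depth seq [1 0 1 0 1 2 3 2 3 2 3 4 5 4 5 4 5 4 3 4 3 2 3 2 3 2 3 4 3 2 3 2 1 0 1 0 1 0 1 0 1 2 1 0]
  -> pairs=22 depth=5 groups=7 -> no
String 4 '{{}{}{{}}}{{}}{{{}{{}}{}{}{{}{{}}}{}{}{}}}{}{}': depth seq [1 2 1 2 1 2 3 2 1 0 1 2 1 0 1 2 3 2 3 4 3 2 3 2 3 2 3 4 3 4 5 4 3 2 3 2 3 2 3 2 1 0 1 0 1 0]
  -> pairs=23 depth=5 groups=5 -> no
String 5 '{{}}{{}}{}{{}}{}{{}}{}{{}}{}{}{}{}{}{}': depth seq [1 2 1 0 1 2 1 0 1 0 1 2 1 0 1 0 1 2 1 0 1 0 1 2 1 0 1 0 1 0 1 0 1 0 1 0 1 0]
  -> pairs=19 depth=2 groups=14 -> no
String 6 '{{{{{{{}}}}}}{}{}{}{}{}{}{}{}{}}{}{}{}{}{}': depth seq [1 2 3 4 5 6 7 6 5 4 3 2 1 2 1 2 1 2 1 2 1 2 1 2 1 2 1 2 1 2 1 0 1 0 1 0 1 0 1 0 1 0]
  -> pairs=21 depth=7 groups=6 -> yes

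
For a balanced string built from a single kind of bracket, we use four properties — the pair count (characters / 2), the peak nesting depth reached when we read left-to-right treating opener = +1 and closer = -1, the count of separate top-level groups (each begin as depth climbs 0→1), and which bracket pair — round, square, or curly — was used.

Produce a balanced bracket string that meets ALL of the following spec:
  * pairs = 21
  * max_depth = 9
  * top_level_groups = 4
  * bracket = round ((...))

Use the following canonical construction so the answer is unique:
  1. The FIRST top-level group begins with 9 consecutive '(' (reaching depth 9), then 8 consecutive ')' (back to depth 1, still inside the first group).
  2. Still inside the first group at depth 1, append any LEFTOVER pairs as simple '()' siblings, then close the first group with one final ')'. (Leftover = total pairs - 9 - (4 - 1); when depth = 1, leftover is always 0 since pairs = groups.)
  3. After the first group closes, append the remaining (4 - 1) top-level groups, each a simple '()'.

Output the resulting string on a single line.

Answer: ((((((((())))))))()()()()()()()()())()()()

Derivation:
Spec: pairs=21 depth=9 groups=4
Leftover pairs = 21 - 9 - (4-1) = 9
First group: deep chain of depth 9 + 9 sibling pairs
Remaining 3 groups: simple '()' each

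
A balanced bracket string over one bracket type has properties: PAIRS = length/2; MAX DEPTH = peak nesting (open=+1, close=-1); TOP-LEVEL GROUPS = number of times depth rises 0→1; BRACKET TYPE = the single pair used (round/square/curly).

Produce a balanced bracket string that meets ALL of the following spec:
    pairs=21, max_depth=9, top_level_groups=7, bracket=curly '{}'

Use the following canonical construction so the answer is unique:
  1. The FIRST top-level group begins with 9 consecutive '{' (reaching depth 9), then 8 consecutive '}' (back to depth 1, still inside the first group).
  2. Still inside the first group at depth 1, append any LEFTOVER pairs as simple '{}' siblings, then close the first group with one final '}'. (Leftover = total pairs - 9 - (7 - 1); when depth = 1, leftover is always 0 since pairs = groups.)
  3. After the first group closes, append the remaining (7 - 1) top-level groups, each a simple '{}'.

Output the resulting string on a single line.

Spec: pairs=21 depth=9 groups=7
Leftover pairs = 21 - 9 - (7-1) = 6
First group: deep chain of depth 9 + 6 sibling pairs
Remaining 6 groups: simple '{}' each

Answer: {{{{{{{{{}}}}}}}}{}{}{}{}{}{}}{}{}{}{}{}{}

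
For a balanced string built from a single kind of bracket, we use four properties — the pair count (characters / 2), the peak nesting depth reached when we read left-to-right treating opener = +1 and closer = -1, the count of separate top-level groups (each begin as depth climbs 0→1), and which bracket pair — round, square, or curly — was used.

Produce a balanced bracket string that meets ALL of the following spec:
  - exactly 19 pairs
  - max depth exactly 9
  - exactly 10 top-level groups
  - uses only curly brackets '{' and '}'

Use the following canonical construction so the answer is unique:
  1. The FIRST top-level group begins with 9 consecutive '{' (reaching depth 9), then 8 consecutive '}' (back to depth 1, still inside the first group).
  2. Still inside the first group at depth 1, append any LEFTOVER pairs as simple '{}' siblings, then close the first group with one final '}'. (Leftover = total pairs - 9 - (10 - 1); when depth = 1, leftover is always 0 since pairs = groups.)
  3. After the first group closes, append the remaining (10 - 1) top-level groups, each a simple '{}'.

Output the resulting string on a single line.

Answer: {{{{{{{{{}}}}}}}}{}}{}{}{}{}{}{}{}{}{}

Derivation:
Spec: pairs=19 depth=9 groups=10
Leftover pairs = 19 - 9 - (10-1) = 1
First group: deep chain of depth 9 + 1 sibling pairs
Remaining 9 groups: simple '{}' each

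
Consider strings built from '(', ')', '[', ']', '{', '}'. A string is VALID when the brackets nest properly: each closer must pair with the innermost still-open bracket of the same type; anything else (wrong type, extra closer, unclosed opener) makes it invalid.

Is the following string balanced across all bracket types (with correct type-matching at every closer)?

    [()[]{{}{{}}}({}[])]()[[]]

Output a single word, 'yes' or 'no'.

pos 0: push '['; stack = [
pos 1: push '('; stack = [(
pos 2: ')' matches '('; pop; stack = [
pos 3: push '['; stack = [[
pos 4: ']' matches '['; pop; stack = [
pos 5: push '{'; stack = [{
pos 6: push '{'; stack = [{{
pos 7: '}' matches '{'; pop; stack = [{
pos 8: push '{'; stack = [{{
pos 9: push '{'; stack = [{{{
pos 10: '}' matches '{'; pop; stack = [{{
pos 11: '}' matches '{'; pop; stack = [{
pos 12: '}' matches '{'; pop; stack = [
pos 13: push '('; stack = [(
pos 14: push '{'; stack = [({
pos 15: '}' matches '{'; pop; stack = [(
pos 16: push '['; stack = [([
pos 17: ']' matches '['; pop; stack = [(
pos 18: ')' matches '('; pop; stack = [
pos 19: ']' matches '['; pop; stack = (empty)
pos 20: push '('; stack = (
pos 21: ')' matches '('; pop; stack = (empty)
pos 22: push '['; stack = [
pos 23: push '['; stack = [[
pos 24: ']' matches '['; pop; stack = [
pos 25: ']' matches '['; pop; stack = (empty)
end: stack empty → VALID
Verdict: properly nested → yes

Answer: yes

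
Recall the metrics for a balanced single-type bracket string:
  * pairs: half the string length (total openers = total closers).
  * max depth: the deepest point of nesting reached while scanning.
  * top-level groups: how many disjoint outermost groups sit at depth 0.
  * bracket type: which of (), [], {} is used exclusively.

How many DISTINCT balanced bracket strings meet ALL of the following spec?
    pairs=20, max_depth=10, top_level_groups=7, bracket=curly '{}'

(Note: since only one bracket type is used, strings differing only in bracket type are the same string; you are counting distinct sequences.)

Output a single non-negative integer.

Spec: pairs=20 depth=10 groups=7
Count(depth <= 10) = 121552760
Count(depth <= 9) = 121395008
Count(depth == 10) = 121552760 - 121395008 = 157752

Answer: 157752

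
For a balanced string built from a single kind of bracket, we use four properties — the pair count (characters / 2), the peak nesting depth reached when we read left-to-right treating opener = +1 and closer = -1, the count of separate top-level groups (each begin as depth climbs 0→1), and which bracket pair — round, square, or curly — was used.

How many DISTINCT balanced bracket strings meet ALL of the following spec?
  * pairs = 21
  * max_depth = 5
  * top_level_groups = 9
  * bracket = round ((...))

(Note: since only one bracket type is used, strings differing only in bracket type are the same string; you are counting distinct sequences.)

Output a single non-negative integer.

Spec: pairs=21 depth=5 groups=9
Count(depth <= 5) = 80988966
Count(depth <= 4) = 55308552
Count(depth == 5) = 80988966 - 55308552 = 25680414

Answer: 25680414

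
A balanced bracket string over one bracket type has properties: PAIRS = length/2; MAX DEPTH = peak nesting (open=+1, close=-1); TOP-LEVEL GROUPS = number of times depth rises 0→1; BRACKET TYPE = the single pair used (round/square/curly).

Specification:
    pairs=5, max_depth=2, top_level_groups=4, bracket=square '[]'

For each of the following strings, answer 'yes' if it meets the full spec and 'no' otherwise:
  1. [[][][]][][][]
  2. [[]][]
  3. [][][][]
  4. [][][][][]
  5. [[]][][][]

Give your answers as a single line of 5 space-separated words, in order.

String 1 '[[][][]][][][]': depth seq [1 2 1 2 1 2 1 0 1 0 1 0 1 0]
  -> pairs=7 depth=2 groups=4 -> no
String 2 '[[]][]': depth seq [1 2 1 0 1 0]
  -> pairs=3 depth=2 groups=2 -> no
String 3 '[][][][]': depth seq [1 0 1 0 1 0 1 0]
  -> pairs=4 depth=1 groups=4 -> no
String 4 '[][][][][]': depth seq [1 0 1 0 1 0 1 0 1 0]
  -> pairs=5 depth=1 groups=5 -> no
String 5 '[[]][][][]': depth seq [1 2 1 0 1 0 1 0 1 0]
  -> pairs=5 depth=2 groups=4 -> yes

Answer: no no no no yes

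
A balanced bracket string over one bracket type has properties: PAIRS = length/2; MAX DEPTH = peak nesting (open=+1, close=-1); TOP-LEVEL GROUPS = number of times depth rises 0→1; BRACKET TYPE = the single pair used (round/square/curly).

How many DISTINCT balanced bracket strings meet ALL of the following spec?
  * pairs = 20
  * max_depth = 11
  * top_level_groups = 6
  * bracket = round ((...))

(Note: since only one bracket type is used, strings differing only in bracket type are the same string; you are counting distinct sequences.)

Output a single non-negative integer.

Spec: pairs=20 depth=11 groups=6
Count(depth <= 11) = 245616162
Count(depth <= 10) = 245459544
Count(depth == 11) = 245616162 - 245459544 = 156618

Answer: 156618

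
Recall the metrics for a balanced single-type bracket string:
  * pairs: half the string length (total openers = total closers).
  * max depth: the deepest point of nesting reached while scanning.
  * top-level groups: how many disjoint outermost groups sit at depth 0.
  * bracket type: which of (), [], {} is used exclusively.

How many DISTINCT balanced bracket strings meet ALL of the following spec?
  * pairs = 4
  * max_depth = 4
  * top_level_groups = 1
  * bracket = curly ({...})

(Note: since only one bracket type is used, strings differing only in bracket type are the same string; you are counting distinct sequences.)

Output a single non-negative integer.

Answer: 1

Derivation:
Spec: pairs=4 depth=4 groups=1
Count(depth <= 4) = 5
Count(depth <= 3) = 4
Count(depth == 4) = 5 - 4 = 1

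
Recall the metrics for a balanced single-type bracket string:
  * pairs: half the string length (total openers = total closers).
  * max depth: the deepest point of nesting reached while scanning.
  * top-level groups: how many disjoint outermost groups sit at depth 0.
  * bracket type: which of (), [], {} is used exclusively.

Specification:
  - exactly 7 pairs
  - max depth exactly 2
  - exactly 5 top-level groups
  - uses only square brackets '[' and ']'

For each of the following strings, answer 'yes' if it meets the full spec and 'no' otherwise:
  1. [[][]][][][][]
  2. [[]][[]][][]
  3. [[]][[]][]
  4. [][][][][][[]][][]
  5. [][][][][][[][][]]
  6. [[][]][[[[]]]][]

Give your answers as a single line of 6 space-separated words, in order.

String 1 '[[][]][][][][]': depth seq [1 2 1 2 1 0 1 0 1 0 1 0 1 0]
  -> pairs=7 depth=2 groups=5 -> yes
String 2 '[[]][[]][][]': depth seq [1 2 1 0 1 2 1 0 1 0 1 0]
  -> pairs=6 depth=2 groups=4 -> no
String 3 '[[]][[]][]': depth seq [1 2 1 0 1 2 1 0 1 0]
  -> pairs=5 depth=2 groups=3 -> no
String 4 '[][][][][][[]][][]': depth seq [1 0 1 0 1 0 1 0 1 0 1 2 1 0 1 0 1 0]
  -> pairs=9 depth=2 groups=8 -> no
String 5 '[][][][][][[][][]]': depth seq [1 0 1 0 1 0 1 0 1 0 1 2 1 2 1 2 1 0]
  -> pairs=9 depth=2 groups=6 -> no
String 6 '[[][]][[[[]]]][]': depth seq [1 2 1 2 1 0 1 2 3 4 3 2 1 0 1 0]
  -> pairs=8 depth=4 groups=3 -> no

Answer: yes no no no no no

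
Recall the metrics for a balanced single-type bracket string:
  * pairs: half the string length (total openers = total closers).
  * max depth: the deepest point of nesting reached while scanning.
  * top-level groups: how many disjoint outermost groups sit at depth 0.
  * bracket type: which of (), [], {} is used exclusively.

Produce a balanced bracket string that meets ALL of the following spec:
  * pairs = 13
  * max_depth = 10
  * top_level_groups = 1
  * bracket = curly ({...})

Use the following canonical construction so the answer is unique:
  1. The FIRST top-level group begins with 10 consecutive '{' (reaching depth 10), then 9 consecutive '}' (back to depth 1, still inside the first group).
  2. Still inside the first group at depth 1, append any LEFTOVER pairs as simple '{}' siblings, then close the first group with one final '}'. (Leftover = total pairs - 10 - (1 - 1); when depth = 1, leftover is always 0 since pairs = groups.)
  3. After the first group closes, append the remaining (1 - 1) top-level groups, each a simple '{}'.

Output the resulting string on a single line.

Answer: {{{{{{{{{{}}}}}}}}}{}{}{}}

Derivation:
Spec: pairs=13 depth=10 groups=1
Leftover pairs = 13 - 10 - (1-1) = 3
First group: deep chain of depth 10 + 3 sibling pairs
Remaining 0 groups: simple '{}' each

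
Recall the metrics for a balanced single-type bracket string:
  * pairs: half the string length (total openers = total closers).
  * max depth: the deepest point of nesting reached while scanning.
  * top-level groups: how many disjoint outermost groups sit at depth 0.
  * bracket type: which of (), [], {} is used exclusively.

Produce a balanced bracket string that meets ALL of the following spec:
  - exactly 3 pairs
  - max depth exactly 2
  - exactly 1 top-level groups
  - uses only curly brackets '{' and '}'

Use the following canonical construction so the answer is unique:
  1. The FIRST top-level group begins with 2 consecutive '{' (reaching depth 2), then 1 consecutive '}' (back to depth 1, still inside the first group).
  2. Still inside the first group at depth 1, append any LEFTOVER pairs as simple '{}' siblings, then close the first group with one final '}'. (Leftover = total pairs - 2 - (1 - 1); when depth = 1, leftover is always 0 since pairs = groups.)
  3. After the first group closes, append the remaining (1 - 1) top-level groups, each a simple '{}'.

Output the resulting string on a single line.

Answer: {{}{}}

Derivation:
Spec: pairs=3 depth=2 groups=1
Leftover pairs = 3 - 2 - (1-1) = 1
First group: deep chain of depth 2 + 1 sibling pairs
Remaining 0 groups: simple '{}' each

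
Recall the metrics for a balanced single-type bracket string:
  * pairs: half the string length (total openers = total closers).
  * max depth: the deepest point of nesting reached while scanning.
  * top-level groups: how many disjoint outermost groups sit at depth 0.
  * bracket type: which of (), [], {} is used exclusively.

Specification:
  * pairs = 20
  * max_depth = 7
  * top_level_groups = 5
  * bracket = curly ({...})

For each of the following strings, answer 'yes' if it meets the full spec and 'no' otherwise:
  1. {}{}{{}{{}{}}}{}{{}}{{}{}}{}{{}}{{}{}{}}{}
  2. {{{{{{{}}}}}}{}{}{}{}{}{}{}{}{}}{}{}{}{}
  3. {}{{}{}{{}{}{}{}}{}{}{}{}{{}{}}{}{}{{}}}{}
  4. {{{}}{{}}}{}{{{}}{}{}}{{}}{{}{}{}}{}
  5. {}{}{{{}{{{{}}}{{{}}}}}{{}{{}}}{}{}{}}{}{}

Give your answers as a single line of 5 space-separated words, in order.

Answer: no yes no no no

Derivation:
String 1 '{}{}{{}{{}{}}}{}{{}}{{}{}}{}{{}}{{}{}{}}{}': depth seq [1 0 1 0 1 2 1 2 3 2 3 2 1 0 1 0 1 2 1 0 1 2 1 2 1 0 1 0 1 2 1 0 1 2 1 2 1 2 1 0 1 0]
  -> pairs=21 depth=3 groups=10 -> no
String 2 '{{{{{{{}}}}}}{}{}{}{}{}{}{}{}{}}{}{}{}{}': depth seq [1 2 3 4 5 6 7 6 5 4 3 2 1 2 1 2 1 2 1 2 1 2 1 2 1 2 1 2 1 2 1 0 1 0 1 0 1 0 1 0]
  -> pairs=20 depth=7 groups=5 -> yes
String 3 '{}{{}{}{{}{}{}{}}{}{}{}{}{{}{}}{}{}{{}}}{}': depth seq [1 0 1 2 1 2 1 2 3 2 3 2 3 2 3 2 1 2 1 2 1 2 1 2 1 2 3 2 3 2 1 2 1 2 1 2 3 2 1 0 1 0]
  -> pairs=21 depth=3 groups=3 -> no
String 4 '{{{}}{{}}}{}{{{}}{}{}}{{}}{{}{}{}}{}': depth seq [1 2 3 2 1 2 3 2 1 0 1 0 1 2 3 2 1 2 1 2 1 0 1 2 1 0 1 2 1 2 1 2 1 0 1 0]
  -> pairs=18 depth=3 groups=6 -> no
String 5 '{}{}{{{}{{{{}}}{{{}}}}}{{}{{}}}{}{}{}}{}{}': depth seq [1 0 1 0 1 2 3 2 3 4 5 6 5 4 3 4 5 6 5 4 3 2 1 2 3 2 3 4 3 2 1 2 1 2 1 2 1 0 1 0 1 0]
  -> pairs=21 depth=6 groups=5 -> no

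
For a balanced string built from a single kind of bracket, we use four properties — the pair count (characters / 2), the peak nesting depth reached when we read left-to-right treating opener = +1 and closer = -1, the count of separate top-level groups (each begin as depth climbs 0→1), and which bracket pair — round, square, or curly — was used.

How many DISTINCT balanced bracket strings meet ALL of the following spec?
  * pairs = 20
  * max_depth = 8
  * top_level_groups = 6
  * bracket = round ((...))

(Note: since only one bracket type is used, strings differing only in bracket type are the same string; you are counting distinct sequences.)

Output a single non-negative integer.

Spec: pairs=20 depth=8 groups=6
Count(depth <= 8) = 241599864
Count(depth <= 7) = 231877287
Count(depth == 8) = 241599864 - 231877287 = 9722577

Answer: 9722577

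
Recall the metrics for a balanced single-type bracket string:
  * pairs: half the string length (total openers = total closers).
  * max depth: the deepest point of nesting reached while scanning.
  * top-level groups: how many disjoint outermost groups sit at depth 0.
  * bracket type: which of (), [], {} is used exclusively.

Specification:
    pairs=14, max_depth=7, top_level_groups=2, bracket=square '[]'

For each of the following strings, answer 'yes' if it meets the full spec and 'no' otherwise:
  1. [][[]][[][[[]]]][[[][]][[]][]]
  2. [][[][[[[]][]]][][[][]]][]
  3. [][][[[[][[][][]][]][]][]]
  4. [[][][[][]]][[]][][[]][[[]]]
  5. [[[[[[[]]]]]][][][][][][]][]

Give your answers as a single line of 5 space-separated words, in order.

Answer: no no no no yes

Derivation:
String 1 '[][[]][[][[[]]]][[[][]][[]][]]': depth seq [1 0 1 2 1 0 1 2 1 2 3 4 3 2 1 0 1 2 3 2 3 2 1 2 3 2 1 2 1 0]
  -> pairs=15 depth=4 groups=4 -> no
String 2 '[][[][[[[]][]]][][[][]]][]': depth seq [1 0 1 2 1 2 3 4 5 4 3 4 3 2 1 2 1 2 3 2 3 2 1 0 1 0]
  -> pairs=13 depth=5 groups=3 -> no
String 3 '[][][[[[][[][][]][]][]][]]': depth seq [1 0 1 0 1 2 3 4 3 4 5 4 5 4 5 4 3 4 3 2 3 2 1 2 1 0]
  -> pairs=13 depth=5 groups=3 -> no
String 4 '[[][][[][]]][[]][][[]][[[]]]': depth seq [1 2 1 2 1 2 3 2 3 2 1 0 1 2 1 0 1 0 1 2 1 0 1 2 3 2 1 0]
  -> pairs=14 depth=3 groups=5 -> no
String 5 '[[[[[[[]]]]]][][][][][][]][]': depth seq [1 2 3 4 5 6 7 6 5 4 3 2 1 2 1 2 1 2 1 2 1 2 1 2 1 0 1 0]
  -> pairs=14 depth=7 groups=2 -> yes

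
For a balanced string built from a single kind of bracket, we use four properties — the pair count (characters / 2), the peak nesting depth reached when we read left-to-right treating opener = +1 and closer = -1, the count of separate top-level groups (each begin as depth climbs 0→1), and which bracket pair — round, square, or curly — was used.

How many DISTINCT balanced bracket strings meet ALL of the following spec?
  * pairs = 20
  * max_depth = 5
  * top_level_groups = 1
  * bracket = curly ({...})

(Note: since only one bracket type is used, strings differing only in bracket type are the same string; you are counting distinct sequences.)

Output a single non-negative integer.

Answer: 169552428

Derivation:
Spec: pairs=20 depth=5 groups=1
Count(depth <= 5) = 193710245
Count(depth <= 4) = 24157817
Count(depth == 5) = 193710245 - 24157817 = 169552428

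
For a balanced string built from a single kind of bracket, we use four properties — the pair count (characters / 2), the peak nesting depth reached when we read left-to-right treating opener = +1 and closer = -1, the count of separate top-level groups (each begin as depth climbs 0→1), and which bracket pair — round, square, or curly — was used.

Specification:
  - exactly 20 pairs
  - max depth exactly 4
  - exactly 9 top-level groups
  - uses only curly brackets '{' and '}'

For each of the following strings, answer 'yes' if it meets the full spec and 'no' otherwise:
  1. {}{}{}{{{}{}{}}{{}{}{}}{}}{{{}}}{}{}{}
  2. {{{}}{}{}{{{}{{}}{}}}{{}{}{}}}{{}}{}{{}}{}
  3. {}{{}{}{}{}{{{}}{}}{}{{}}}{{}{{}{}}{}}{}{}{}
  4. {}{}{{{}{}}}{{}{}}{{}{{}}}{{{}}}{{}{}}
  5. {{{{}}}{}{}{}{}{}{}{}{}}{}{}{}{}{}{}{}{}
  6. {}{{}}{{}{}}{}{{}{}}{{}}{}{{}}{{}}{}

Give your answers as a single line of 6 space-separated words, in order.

String 1 '{}{}{}{{{}{}{}}{{}{}{}}{}}{{{}}}{}{}{}': depth seq [1 0 1 0 1 0 1 2 3 2 3 2 3 2 1 2 3 2 3 2 3 2 1 2 1 0 1 2 3 2 1 0 1 0 1 0 1 0]
  -> pairs=19 depth=3 groups=8 -> no
String 2 '{{{}}{}{}{{{}{{}}{}}}{{}{}{}}}{{}}{}{{}}{}': depth seq [1 2 3 2 1 2 1 2 1 2 3 4 3 4 5 4 3 4 3 2 1 2 3 2 3 2 3 2 1 0 1 2 1 0 1 0 1 2 1 0 1 0]
  -> pairs=21 depth=5 groups=5 -> no
String 3 '{}{{}{}{}{}{{{}}{}}{}{{}}}{{}{{}{}}{}}{}{}{}': depth seq [1 0 1 2 1 2 1 2 1 2 1 2 3 4 3 2 3 2 1 2 1 2 3 2 1 0 1 2 1 2 3 2 3 2 1 2 1 0 1 0 1 0 1 0]
  -> pairs=22 depth=4 groups=6 -> no
String 4 '{}{}{{{}{}}}{{}{}}{{}{{}}}{{{}}}{{}{}}': depth seq [1 0 1 0 1 2 3 2 3 2 1 0 1 2 1 2 1 0 1 2 1 2 3 2 1 0 1 2 3 2 1 0 1 2 1 2 1 0]
  -> pairs=19 depth=3 groups=7 -> no
String 5 '{{{{}}}{}{}{}{}{}{}{}{}}{}{}{}{}{}{}{}{}': depth seq [1 2 3 4 3 2 1 2 1 2 1 2 1 2 1 2 1 2 1 2 1 2 1 0 1 0 1 0 1 0 1 0 1 0 1 0 1 0 1 0]
  -> pairs=20 depth=4 groups=9 -> yes
String 6 '{}{{}}{{}{}}{}{{}{}}{{}}{}{{}}{{}}{}': depth seq [1 0 1 2 1 0 1 2 1 2 1 0 1 0 1 2 1 2 1 0 1 2 1 0 1 0 1 2 1 0 1 2 1 0 1 0]
  -> pairs=18 depth=2 groups=10 -> no

Answer: no no no no yes no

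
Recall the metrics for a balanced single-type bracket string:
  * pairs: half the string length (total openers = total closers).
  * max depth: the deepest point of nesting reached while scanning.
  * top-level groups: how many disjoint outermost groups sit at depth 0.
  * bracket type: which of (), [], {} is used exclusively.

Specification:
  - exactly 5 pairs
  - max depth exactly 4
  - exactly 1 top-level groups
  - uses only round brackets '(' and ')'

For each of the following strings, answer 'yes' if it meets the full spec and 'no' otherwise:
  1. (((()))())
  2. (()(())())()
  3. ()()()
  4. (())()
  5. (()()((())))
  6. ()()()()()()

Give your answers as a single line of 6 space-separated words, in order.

Answer: yes no no no no no

Derivation:
String 1 '(((()))())': depth seq [1 2 3 4 3 2 1 2 1 0]
  -> pairs=5 depth=4 groups=1 -> yes
String 2 '(()(())())()': depth seq [1 2 1 2 3 2 1 2 1 0 1 0]
  -> pairs=6 depth=3 groups=2 -> no
String 3 '()()()': depth seq [1 0 1 0 1 0]
  -> pairs=3 depth=1 groups=3 -> no
String 4 '(())()': depth seq [1 2 1 0 1 0]
  -> pairs=3 depth=2 groups=2 -> no
String 5 '(()()((())))': depth seq [1 2 1 2 1 2 3 4 3 2 1 0]
  -> pairs=6 depth=4 groups=1 -> no
String 6 '()()()()()()': depth seq [1 0 1 0 1 0 1 0 1 0 1 0]
  -> pairs=6 depth=1 groups=6 -> no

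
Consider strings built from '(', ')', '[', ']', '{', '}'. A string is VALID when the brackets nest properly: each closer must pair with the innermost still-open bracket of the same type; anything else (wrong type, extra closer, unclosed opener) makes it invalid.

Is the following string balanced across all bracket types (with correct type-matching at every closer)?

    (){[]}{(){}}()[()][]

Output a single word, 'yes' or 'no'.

pos 0: push '('; stack = (
pos 1: ')' matches '('; pop; stack = (empty)
pos 2: push '{'; stack = {
pos 3: push '['; stack = {[
pos 4: ']' matches '['; pop; stack = {
pos 5: '}' matches '{'; pop; stack = (empty)
pos 6: push '{'; stack = {
pos 7: push '('; stack = {(
pos 8: ')' matches '('; pop; stack = {
pos 9: push '{'; stack = {{
pos 10: '}' matches '{'; pop; stack = {
pos 11: '}' matches '{'; pop; stack = (empty)
pos 12: push '('; stack = (
pos 13: ')' matches '('; pop; stack = (empty)
pos 14: push '['; stack = [
pos 15: push '('; stack = [(
pos 16: ')' matches '('; pop; stack = [
pos 17: ']' matches '['; pop; stack = (empty)
pos 18: push '['; stack = [
pos 19: ']' matches '['; pop; stack = (empty)
end: stack empty → VALID
Verdict: properly nested → yes

Answer: yes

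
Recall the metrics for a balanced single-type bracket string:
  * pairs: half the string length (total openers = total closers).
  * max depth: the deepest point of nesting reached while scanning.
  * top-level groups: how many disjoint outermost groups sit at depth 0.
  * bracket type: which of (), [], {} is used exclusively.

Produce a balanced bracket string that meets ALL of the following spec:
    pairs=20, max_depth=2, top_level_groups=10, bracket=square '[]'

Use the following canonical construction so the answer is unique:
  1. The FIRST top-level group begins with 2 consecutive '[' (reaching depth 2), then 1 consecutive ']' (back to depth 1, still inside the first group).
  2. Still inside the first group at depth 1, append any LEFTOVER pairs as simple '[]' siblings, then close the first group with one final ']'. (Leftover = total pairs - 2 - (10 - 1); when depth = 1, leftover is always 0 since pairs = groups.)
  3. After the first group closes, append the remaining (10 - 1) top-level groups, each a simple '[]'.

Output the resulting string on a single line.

Spec: pairs=20 depth=2 groups=10
Leftover pairs = 20 - 2 - (10-1) = 9
First group: deep chain of depth 2 + 9 sibling pairs
Remaining 9 groups: simple '[]' each

Answer: [[][][][][][][][][][]][][][][][][][][][]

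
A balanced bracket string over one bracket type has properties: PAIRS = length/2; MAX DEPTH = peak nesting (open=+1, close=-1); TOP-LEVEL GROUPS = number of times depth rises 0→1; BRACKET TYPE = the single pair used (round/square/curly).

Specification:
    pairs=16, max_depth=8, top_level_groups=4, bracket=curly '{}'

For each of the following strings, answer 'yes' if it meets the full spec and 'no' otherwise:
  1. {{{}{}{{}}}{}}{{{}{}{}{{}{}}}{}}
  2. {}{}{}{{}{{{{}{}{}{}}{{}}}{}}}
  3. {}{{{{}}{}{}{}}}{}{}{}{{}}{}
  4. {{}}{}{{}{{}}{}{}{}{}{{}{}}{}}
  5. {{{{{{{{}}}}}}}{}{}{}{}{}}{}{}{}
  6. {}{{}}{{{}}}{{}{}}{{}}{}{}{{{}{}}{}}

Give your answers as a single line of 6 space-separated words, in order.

Answer: no no no no yes no

Derivation:
String 1 '{{{}{}{{}}}{}}{{{}{}{}{{}{}}}{}}': depth seq [1 2 3 2 3 2 3 4 3 2 1 2 1 0 1 2 3 2 3 2 3 2 3 4 3 4 3 2 1 2 1 0]
  -> pairs=16 depth=4 groups=2 -> no
String 2 '{}{}{}{{}{{{{}{}{}{}}{{}}}{}}}': depth seq [1 0 1 0 1 0 1 2 1 2 3 4 5 4 5 4 5 4 5 4 3 4 5 4 3 2 3 2 1 0]
  -> pairs=15 depth=5 groups=4 -> no
String 3 '{}{{{{}}{}{}{}}}{}{}{}{{}}{}': depth seq [1 0 1 2 3 4 3 2 3 2 3 2 3 2 1 0 1 0 1 0 1 0 1 2 1 0 1 0]
  -> pairs=14 depth=4 groups=7 -> no
String 4 '{{}}{}{{}{{}}{}{}{}{}{{}{}}{}}': depth seq [1 2 1 0 1 0 1 2 1 2 3 2 1 2 1 2 1 2 1 2 1 2 3 2 3 2 1 2 1 0]
  -> pairs=15 depth=3 groups=3 -> no
String 5 '{{{{{{{{}}}}}}}{}{}{}{}{}}{}{}{}': depth seq [1 2 3 4 5 6 7 8 7 6 5 4 3 2 1 2 1 2 1 2 1 2 1 2 1 0 1 0 1 0 1 0]
  -> pairs=16 depth=8 groups=4 -> yes
String 6 '{}{{}}{{{}}}{{}{}}{{}}{}{}{{{}{}}{}}': depth seq [1 0 1 2 1 0 1 2 3 2 1 0 1 2 1 2 1 0 1 2 1 0 1 0 1 0 1 2 3 2 3 2 1 2 1 0]
  -> pairs=18 depth=3 groups=8 -> no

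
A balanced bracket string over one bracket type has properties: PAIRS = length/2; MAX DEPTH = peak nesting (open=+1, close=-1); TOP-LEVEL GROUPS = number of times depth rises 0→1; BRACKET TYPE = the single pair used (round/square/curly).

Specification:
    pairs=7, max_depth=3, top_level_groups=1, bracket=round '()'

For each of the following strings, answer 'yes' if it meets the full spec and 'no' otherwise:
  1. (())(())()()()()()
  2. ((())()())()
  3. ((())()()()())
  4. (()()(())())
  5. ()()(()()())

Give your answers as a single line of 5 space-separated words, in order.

String 1 '(())(())()()()()()': depth seq [1 2 1 0 1 2 1 0 1 0 1 0 1 0 1 0 1 0]
  -> pairs=9 depth=2 groups=7 -> no
String 2 '((())()())()': depth seq [1 2 3 2 1 2 1 2 1 0 1 0]
  -> pairs=6 depth=3 groups=2 -> no
String 3 '((())()()()())': depth seq [1 2 3 2 1 2 1 2 1 2 1 2 1 0]
  -> pairs=7 depth=3 groups=1 -> yes
String 4 '(()()(())())': depth seq [1 2 1 2 1 2 3 2 1 2 1 0]
  -> pairs=6 depth=3 groups=1 -> no
String 5 '()()(()()())': depth seq [1 0 1 0 1 2 1 2 1 2 1 0]
  -> pairs=6 depth=2 groups=3 -> no

Answer: no no yes no no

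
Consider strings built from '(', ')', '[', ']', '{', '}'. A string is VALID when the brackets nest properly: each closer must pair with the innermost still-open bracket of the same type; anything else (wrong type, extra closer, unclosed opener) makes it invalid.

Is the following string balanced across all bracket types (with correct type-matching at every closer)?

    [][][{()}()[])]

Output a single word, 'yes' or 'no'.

pos 0: push '['; stack = [
pos 1: ']' matches '['; pop; stack = (empty)
pos 2: push '['; stack = [
pos 3: ']' matches '['; pop; stack = (empty)
pos 4: push '['; stack = [
pos 5: push '{'; stack = [{
pos 6: push '('; stack = [{(
pos 7: ')' matches '('; pop; stack = [{
pos 8: '}' matches '{'; pop; stack = [
pos 9: push '('; stack = [(
pos 10: ')' matches '('; pop; stack = [
pos 11: push '['; stack = [[
pos 12: ']' matches '['; pop; stack = [
pos 13: saw closer ')' but top of stack is '[' (expected ']') → INVALID
Verdict: type mismatch at position 13: ')' closes '[' → no

Answer: no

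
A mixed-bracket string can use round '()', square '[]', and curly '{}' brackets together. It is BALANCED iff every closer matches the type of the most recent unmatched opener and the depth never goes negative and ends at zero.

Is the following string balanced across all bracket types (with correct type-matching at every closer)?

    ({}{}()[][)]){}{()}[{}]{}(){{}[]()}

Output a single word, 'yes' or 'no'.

pos 0: push '('; stack = (
pos 1: push '{'; stack = ({
pos 2: '}' matches '{'; pop; stack = (
pos 3: push '{'; stack = ({
pos 4: '}' matches '{'; pop; stack = (
pos 5: push '('; stack = ((
pos 6: ')' matches '('; pop; stack = (
pos 7: push '['; stack = ([
pos 8: ']' matches '['; pop; stack = (
pos 9: push '['; stack = ([
pos 10: saw closer ')' but top of stack is '[' (expected ']') → INVALID
Verdict: type mismatch at position 10: ')' closes '[' → no

Answer: no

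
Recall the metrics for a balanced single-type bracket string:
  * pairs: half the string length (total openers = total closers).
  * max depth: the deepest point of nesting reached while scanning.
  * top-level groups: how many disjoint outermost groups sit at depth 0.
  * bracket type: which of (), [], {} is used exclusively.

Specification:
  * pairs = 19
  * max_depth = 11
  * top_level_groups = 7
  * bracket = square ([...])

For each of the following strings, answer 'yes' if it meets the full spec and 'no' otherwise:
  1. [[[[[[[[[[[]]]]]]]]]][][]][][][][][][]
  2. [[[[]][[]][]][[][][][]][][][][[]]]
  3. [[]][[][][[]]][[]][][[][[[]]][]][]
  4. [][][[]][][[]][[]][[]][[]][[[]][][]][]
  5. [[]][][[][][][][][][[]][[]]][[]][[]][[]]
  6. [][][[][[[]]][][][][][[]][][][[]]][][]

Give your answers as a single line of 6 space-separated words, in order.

Answer: yes no no no no no

Derivation:
String 1 '[[[[[[[[[[[]]]]]]]]]][][]][][][][][][]': depth seq [1 2 3 4 5 6 7 8 9 10 11 10 9 8 7 6 5 4 3 2 1 2 1 2 1 0 1 0 1 0 1 0 1 0 1 0 1 0]
  -> pairs=19 depth=11 groups=7 -> yes
String 2 '[[[[]][[]][]][[][][][]][][][][[]]]': depth seq [1 2 3 4 3 2 3 4 3 2 3 2 1 2 3 2 3 2 3 2 3 2 1 2 1 2 1 2 1 2 3 2 1 0]
  -> pairs=17 depth=4 groups=1 -> no
String 3 '[[]][[][][[]]][[]][][[][[[]]][]][]': depth seq [1 2 1 0 1 2 1 2 1 2 3 2 1 0 1 2 1 0 1 0 1 2 1 2 3 4 3 2 1 2 1 0 1 0]
  -> pairs=17 depth=4 groups=6 -> no
String 4 '[][][[]][][[]][[]][[]][[]][[[]][][]][]': depth seq [1 0 1 0 1 2 1 0 1 0 1 2 1 0 1 2 1 0 1 2 1 0 1 2 1 0 1 2 3 2 1 2 1 2 1 0 1 0]
  -> pairs=19 depth=3 groups=10 -> no
String 5 '[[]][][[][][][][][][[]][[]]][[]][[]][[]]': depth seq [1 2 1 0 1 0 1 2 1 2 1 2 1 2 1 2 1 2 1 2 3 2 1 2 3 2 1 0 1 2 1 0 1 2 1 0 1 2 1 0]
  -> pairs=20 depth=3 groups=6 -> no
String 6 '[][][[][[[]]][][][][][[]][][][[]]][][]': depth seq [1 0 1 0 1 2 1 2 3 4 3 2 1 2 1 2 1 2 1 2 1 2 3 2 1 2 1 2 1 2 3 2 1 0 1 0 1 0]
  -> pairs=19 depth=4 groups=5 -> no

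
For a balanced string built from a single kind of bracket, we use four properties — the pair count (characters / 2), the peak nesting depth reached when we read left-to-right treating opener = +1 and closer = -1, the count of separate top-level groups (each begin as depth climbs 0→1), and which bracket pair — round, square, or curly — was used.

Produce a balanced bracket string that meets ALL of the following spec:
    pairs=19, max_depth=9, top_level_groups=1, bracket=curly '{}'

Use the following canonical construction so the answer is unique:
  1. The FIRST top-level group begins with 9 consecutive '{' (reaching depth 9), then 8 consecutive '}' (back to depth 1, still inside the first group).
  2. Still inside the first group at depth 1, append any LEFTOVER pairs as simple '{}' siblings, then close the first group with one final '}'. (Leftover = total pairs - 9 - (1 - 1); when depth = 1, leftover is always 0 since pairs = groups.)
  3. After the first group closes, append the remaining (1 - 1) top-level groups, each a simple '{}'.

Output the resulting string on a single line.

Answer: {{{{{{{{{}}}}}}}}{}{}{}{}{}{}{}{}{}{}}

Derivation:
Spec: pairs=19 depth=9 groups=1
Leftover pairs = 19 - 9 - (1-1) = 10
First group: deep chain of depth 9 + 10 sibling pairs
Remaining 0 groups: simple '{}' each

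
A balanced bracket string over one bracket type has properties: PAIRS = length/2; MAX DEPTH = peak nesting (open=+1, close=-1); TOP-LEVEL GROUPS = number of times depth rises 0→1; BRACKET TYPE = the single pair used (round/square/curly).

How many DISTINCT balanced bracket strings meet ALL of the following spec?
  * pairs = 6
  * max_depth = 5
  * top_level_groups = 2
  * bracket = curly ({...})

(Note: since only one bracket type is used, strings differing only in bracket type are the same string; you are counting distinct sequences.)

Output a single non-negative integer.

Answer: 2

Derivation:
Spec: pairs=6 depth=5 groups=2
Count(depth <= 5) = 42
Count(depth <= 4) = 40
Count(depth == 5) = 42 - 40 = 2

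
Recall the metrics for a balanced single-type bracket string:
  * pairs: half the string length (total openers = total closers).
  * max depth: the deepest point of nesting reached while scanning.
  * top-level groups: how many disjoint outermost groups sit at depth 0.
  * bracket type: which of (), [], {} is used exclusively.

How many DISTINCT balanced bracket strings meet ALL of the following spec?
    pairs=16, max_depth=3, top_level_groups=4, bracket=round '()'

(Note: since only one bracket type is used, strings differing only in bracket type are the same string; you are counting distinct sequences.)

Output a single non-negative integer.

Answer: 230201

Derivation:
Spec: pairs=16 depth=3 groups=4
Count(depth <= 3) = 230656
Count(depth <= 2) = 455
Count(depth == 3) = 230656 - 455 = 230201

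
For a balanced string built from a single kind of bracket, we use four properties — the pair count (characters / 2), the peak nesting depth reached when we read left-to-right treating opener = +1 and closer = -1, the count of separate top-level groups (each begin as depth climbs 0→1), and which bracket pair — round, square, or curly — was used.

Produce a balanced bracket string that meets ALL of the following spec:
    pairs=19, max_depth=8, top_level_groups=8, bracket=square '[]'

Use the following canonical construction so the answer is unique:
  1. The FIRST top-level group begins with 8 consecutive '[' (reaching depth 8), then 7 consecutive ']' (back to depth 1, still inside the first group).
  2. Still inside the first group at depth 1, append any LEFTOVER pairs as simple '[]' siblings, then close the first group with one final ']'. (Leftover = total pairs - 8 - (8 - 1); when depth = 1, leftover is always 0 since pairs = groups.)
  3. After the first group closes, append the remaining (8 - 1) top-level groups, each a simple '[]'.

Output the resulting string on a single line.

Answer: [[[[[[[[]]]]]]][][][][]][][][][][][][]

Derivation:
Spec: pairs=19 depth=8 groups=8
Leftover pairs = 19 - 8 - (8-1) = 4
First group: deep chain of depth 8 + 4 sibling pairs
Remaining 7 groups: simple '[]' each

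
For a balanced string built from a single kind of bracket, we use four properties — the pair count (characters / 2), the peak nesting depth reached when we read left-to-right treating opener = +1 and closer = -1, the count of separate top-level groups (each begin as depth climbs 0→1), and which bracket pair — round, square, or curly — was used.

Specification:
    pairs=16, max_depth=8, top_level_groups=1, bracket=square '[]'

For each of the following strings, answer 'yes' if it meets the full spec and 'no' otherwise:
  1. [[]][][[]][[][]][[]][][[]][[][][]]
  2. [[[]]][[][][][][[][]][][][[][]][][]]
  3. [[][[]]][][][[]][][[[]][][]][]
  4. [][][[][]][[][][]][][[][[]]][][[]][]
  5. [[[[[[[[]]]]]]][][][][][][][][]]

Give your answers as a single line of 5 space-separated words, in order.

String 1 '[[]][][[]][[][]][[]][][[]][[][][]]': depth seq [1 2 1 0 1 0 1 2 1 0 1 2 1 2 1 0 1 2 1 0 1 0 1 2 1 0 1 2 1 2 1 2 1 0]
  -> pairs=17 depth=2 groups=8 -> no
String 2 '[[[]]][[][][][][[][]][][][[][]][][]]': depth seq [1 2 3 2 1 0 1 2 1 2 1 2 1 2 1 2 3 2 3 2 1 2 1 2 1 2 3 2 3 2 1 2 1 2 1 0]
  -> pairs=18 depth=3 groups=2 -> no
String 3 '[[][[]]][][][[]][][[[]][][]][]': depth seq [1 2 1 2 3 2 1 0 1 0 1 0 1 2 1 0 1 0 1 2 3 2 1 2 1 2 1 0 1 0]
  -> pairs=15 depth=3 groups=7 -> no
String 4 '[][][[][]][[][][]][][[][[]]][][[]][]': depth seq [1 0 1 0 1 2 1 2 1 0 1 2 1 2 1 2 1 0 1 0 1 2 1 2 3 2 1 0 1 0 1 2 1 0 1 0]
  -> pairs=18 depth=3 groups=9 -> no
String 5 '[[[[[[[[]]]]]]][][][][][][][][]]': depth seq [1 2 3 4 5 6 7 8 7 6 5 4 3 2 1 2 1 2 1 2 1 2 1 2 1 2 1 2 1 2 1 0]
  -> pairs=16 depth=8 groups=1 -> yes

Answer: no no no no yes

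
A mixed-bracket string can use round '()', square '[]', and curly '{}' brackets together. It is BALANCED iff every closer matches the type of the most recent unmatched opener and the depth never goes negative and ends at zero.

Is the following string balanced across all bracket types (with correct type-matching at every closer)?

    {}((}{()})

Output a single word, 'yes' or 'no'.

Answer: no

Derivation:
pos 0: push '{'; stack = {
pos 1: '}' matches '{'; pop; stack = (empty)
pos 2: push '('; stack = (
pos 3: push '('; stack = ((
pos 4: saw closer '}' but top of stack is '(' (expected ')') → INVALID
Verdict: type mismatch at position 4: '}' closes '(' → no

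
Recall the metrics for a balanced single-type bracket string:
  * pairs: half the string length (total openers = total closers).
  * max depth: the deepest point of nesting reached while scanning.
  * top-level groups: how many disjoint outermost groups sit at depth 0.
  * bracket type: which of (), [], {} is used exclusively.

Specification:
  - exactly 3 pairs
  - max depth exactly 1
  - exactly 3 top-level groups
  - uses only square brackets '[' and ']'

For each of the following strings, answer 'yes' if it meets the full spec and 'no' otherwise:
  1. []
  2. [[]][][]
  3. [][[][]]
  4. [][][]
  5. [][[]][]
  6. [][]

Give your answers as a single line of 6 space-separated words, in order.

Answer: no no no yes no no

Derivation:
String 1 '[]': depth seq [1 0]
  -> pairs=1 depth=1 groups=1 -> no
String 2 '[[]][][]': depth seq [1 2 1 0 1 0 1 0]
  -> pairs=4 depth=2 groups=3 -> no
String 3 '[][[][]]': depth seq [1 0 1 2 1 2 1 0]
  -> pairs=4 depth=2 groups=2 -> no
String 4 '[][][]': depth seq [1 0 1 0 1 0]
  -> pairs=3 depth=1 groups=3 -> yes
String 5 '[][[]][]': depth seq [1 0 1 2 1 0 1 0]
  -> pairs=4 depth=2 groups=3 -> no
String 6 '[][]': depth seq [1 0 1 0]
  -> pairs=2 depth=1 groups=2 -> no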